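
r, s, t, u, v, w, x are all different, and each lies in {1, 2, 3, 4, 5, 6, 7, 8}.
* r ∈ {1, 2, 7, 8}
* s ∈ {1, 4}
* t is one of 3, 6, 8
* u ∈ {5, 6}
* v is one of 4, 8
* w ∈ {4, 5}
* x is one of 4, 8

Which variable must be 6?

u

v and x between them cover only {4, 8} — a naked pair. Remove those values from r, s, t, w.
s has just one choice, so s = 1. Remove 1 from r.
w must be 5 (only option left). Eliminate 5 elsewhere: u.
So 6 goes to u.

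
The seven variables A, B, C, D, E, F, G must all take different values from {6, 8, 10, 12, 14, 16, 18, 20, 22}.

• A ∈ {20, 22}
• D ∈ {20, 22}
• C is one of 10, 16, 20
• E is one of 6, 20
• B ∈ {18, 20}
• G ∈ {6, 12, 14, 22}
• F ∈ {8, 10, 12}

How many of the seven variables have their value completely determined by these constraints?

A and D share exactly the 2 values {20, 22}; by pigeonhole those values go to them, so strike 20, 22 from B, C, E, G.
That leaves B = 18.
E must be 6 (only option left). So G can't be 6.
Determined: B=18, E=6. The other variables each still have more than one consistent value. That makes 2.

2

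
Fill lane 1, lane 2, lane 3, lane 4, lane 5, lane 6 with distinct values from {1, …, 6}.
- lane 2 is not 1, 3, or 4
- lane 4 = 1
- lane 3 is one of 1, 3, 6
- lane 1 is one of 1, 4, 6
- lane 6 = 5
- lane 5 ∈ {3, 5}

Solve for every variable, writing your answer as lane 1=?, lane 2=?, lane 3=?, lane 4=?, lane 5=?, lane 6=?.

lane 4's domain is down to {1}, so lane 4 = 1. Remove 1 from lane 1, lane 3.
That leaves lane 6 = 5. So lane 2, lane 5 can't be 5.
lane 5 must be 3 (only option left). Remove 3 from lane 3.
lane 3 has just one choice, so lane 3 = 6. Eliminate 6 elsewhere: lane 1, lane 2.
lane 1 must be 4 (only option left).
That leaves lane 2 = 2.

lane 1=4, lane 2=2, lane 3=6, lane 4=1, lane 5=3, lane 6=5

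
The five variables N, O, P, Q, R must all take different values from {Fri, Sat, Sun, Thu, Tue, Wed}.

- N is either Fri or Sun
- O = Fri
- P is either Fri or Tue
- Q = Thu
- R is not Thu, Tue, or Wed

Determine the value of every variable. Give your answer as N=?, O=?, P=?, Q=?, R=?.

N=Sun, O=Fri, P=Tue, Q=Thu, R=Sat

O's domain is down to {Fri}, so O = Fri. Strike Fri from N, P, R.
P's domain is down to {Tue}, so P = Tue.
Q must be Thu (only option left).
That leaves N = Sun. So R can't be Sun.
That leaves R = Sat.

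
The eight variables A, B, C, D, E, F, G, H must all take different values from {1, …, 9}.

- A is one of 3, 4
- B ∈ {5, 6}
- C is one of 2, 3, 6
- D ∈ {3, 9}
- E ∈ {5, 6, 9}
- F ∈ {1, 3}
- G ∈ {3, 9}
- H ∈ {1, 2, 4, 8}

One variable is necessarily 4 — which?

The 8 variables draw from only 8 values {1, 2, 3, 4, 5, 6, 8, 9}, so each is used; only H can be 8, hence H = 8.
Among the 7 still-open variables, 1 fits only F (and all 7 values in {1, 2, 3, 4, 5, 6, 9} must be used), so F = 1.
The 6 still-open variables together cover exactly {2, 3, 4, 5, 6, 9} — 6 values for 6 variables — and 2 appears only in C's list, so C = 2.
The 5 still-open variables together cover exactly {3, 4, 5, 6, 9} — 5 values for 5 variables — and 4 appears only in A's list, so A = 4.

A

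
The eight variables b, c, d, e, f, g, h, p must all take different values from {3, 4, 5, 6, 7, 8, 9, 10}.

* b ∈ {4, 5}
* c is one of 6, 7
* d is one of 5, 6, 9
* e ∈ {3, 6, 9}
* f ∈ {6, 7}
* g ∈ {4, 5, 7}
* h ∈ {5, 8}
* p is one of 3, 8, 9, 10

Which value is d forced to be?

9

Among the 8 variables, 10 fits only p (and all 8 values in {3, 4, 5, 6, 7, 8, 9, 10} must be used), so p = 10.
Among the 7 still-open variables, 3 fits only e (and all 7 values in {3, 4, 5, 6, 7, 8, 9} must be used), so e = 3.
Among the 6 still-open variables, 8 fits only h (and all 6 values in {4, 5, 6, 7, 8, 9} must be used), so h = 8.
The 5 still-open variables draw from only 5 values {4, 5, 6, 7, 9}, so each is used; only d can be 9, hence d = 9.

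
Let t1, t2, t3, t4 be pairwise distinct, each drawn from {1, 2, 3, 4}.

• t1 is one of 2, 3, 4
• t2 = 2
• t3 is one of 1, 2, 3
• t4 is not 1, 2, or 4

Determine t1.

4

t2's domain is down to {2}, so t2 = 2. Remove 2 from t1, t3.
That leaves t4 = 3. So t1, t3 can't be 3.
So t1 = 4.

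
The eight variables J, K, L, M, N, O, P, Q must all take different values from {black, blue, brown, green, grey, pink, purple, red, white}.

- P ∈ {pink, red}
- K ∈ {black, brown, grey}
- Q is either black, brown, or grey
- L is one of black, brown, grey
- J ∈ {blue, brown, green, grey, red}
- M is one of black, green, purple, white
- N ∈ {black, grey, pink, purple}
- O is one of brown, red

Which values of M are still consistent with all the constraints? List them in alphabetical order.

K, L, Q share exactly the 3 values {black, brown, grey}; by pigeonhole those values go to them, so strike black, brown, grey from J, M, N, O.
O has just one choice, so O = red. So J, P can't be red.
That leaves P = pink. Eliminate pink elsewhere: N.
N's domain is down to {purple}, so N = purple. Remove purple from M.
No further eliminations apply; M can still be any of green, white.

green, white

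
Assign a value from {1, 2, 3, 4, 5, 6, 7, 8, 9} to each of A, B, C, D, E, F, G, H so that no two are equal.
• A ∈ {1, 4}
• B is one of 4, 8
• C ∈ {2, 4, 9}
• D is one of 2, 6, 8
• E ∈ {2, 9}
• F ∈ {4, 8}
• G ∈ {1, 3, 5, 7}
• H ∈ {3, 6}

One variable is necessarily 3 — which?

B and F share exactly the 2 values {4, 8}; by pigeonhole those values go to them, so strike 4, 8 from A, C, D.
A has just one choice, so A = 1. Strike 1 from G.
C and E share exactly the 2 values {2, 9}; by pigeonhole those values go to them, so strike 2, 9 from D.
D must be 6 (only option left). So H can't be 6.
So 3 goes to H.

H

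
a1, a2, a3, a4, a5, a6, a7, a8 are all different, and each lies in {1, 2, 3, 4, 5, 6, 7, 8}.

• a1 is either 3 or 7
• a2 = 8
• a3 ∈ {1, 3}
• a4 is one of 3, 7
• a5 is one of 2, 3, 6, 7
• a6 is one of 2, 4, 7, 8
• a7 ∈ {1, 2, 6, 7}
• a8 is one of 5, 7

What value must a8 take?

a2 has just one choice, so a2 = 8. Remove 8 from a6.
The 7 still-open variables draw from only 7 values {1, 2, 3, 4, 5, 6, 7}, so each is used; only a6 can be 4, hence a6 = 4.
Among the 6 still-open variables, 5 fits only a8 (and all 6 values in {1, 2, 3, 5, 6, 7} must be used), so a8 = 5.

5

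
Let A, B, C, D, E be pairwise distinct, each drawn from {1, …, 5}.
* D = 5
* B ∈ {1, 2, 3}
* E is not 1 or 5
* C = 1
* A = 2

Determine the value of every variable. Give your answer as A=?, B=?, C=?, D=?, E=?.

A has just one choice, so A = 2. So B, E can't be 2.
C's domain is down to {1}, so C = 1. Remove 1 from B.
D must be 5 (only option left).
B must be 3 (only option left). Eliminate 3 elsewhere: E.
E has just one choice, so E = 4.

A=2, B=3, C=1, D=5, E=4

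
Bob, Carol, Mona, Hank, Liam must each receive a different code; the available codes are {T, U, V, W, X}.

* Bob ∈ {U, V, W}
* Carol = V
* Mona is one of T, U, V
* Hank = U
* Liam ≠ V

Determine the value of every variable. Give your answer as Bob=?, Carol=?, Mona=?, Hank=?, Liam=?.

Bob=W, Carol=V, Mona=T, Hank=U, Liam=X

Carol's domain is down to {V}, so Carol = V. So Bob, Mona can't be V.
Hank's domain is down to {U}, so Hank = U. Remove U from Bob, Mona, Liam.
Bob must be W (only option left). Remove W from Liam.
Mona's domain is down to {T}, so Mona = T. So Liam can't be T.
That leaves Liam = X.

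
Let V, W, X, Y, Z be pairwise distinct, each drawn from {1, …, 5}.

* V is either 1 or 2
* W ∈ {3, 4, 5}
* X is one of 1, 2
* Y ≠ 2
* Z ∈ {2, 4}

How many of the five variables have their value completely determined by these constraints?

V and X between them cover only {1, 2} — a naked pair. Remove those values from Y, Z.
That leaves Z = 4. Remove 4 from W, Y.
Determined: Z=4. The other variables each still have more than one consistent value. That makes 1.

1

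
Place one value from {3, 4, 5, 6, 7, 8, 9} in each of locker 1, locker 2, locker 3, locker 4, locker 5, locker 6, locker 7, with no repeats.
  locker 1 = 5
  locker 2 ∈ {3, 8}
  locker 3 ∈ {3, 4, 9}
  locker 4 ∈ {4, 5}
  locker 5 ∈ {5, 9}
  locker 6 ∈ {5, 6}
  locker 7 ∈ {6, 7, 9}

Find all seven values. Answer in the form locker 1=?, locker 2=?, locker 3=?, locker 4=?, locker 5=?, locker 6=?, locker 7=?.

locker 1=5, locker 2=8, locker 3=3, locker 4=4, locker 5=9, locker 6=6, locker 7=7

locker 1 has just one choice, so locker 1 = 5. Remove 5 from locker 4, locker 5, locker 6.
locker 4 has just one choice, so locker 4 = 4. Eliminate 4 elsewhere: locker 3.
locker 5's domain is down to {9}, so locker 5 = 9. Strike 9 from locker 3, locker 7.
locker 6 must be 6 (only option left). So locker 7 can't be 6.
locker 7 must be 7 (only option left).
locker 3 has just one choice, so locker 3 = 3. Strike 3 from locker 2.
locker 2's domain is down to {8}, so locker 2 = 8.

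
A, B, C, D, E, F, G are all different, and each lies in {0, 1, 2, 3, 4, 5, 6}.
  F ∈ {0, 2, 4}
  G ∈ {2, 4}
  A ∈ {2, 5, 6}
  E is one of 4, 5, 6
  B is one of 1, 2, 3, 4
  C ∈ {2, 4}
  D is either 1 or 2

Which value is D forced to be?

Among the 7 variables, 0 fits only F (and all 7 values in {0, 1, 2, 3, 4, 5, 6} must be used), so F = 0.
Among the 6 still-open variables, 3 fits only B (and all 6 values in {1, 2, 3, 4, 5, 6} must be used), so B = 3.
Among the 5 still-open variables, 1 fits only D (and all 5 values in {1, 2, 4, 5, 6} must be used), so D = 1.

1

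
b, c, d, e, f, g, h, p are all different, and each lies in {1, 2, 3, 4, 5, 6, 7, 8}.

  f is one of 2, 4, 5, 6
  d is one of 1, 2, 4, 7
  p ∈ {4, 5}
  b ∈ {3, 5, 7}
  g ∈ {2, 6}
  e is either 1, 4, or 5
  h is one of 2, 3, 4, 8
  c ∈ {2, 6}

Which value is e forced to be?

1

The 8 variables draw from only 8 values {1, 2, 3, 4, 5, 6, 7, 8}, so each is used; only h can be 8, hence h = 8.
The 7 still-open variables together cover exactly {1, 2, 3, 4, 5, 6, 7} — 7 values for 7 variables — and 3 appears only in b's list, so b = 3.
Among the 6 still-open variables, 7 fits only d (and all 6 values in {1, 2, 4, 5, 6, 7} must be used), so d = 7.
The 5 still-open variables draw from only 5 values {1, 2, 4, 5, 6}, so each is used; only e can be 1, hence e = 1.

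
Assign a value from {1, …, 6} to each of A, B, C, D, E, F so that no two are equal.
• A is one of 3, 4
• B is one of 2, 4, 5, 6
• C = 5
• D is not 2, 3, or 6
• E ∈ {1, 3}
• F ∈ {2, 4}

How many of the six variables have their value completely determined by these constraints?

3

C must be 5 (only option left). So B, D can't be 5.
Among the 5 still-open variables, 6 fits only B (and all 5 values in {1, 2, 3, 4, 6} must be used), so B = 6.
The 4 still-open variables draw from only 4 values {1, 2, 3, 4}, so each is used; only F can be 2, hence F = 2.
Determined: B=6, C=5, F=2. The other variables each still have more than one consistent value. That makes 3.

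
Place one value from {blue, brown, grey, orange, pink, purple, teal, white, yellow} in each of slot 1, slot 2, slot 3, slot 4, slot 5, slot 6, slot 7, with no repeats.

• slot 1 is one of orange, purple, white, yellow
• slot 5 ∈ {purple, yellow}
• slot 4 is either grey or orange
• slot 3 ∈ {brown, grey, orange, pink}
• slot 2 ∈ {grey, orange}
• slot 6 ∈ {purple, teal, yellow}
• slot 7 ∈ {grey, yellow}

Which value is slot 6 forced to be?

teal

The 2 variables slot 2 and slot 4 are confined to {grey, orange}, which locks those values in; drop them from slot 1, slot 3, slot 7.
slot 7 has just one choice, so slot 7 = yellow. Strike yellow from slot 1, slot 5, slot 6.
slot 5 has just one choice, so slot 5 = purple. Strike purple from slot 1, slot 6.
So slot 6 = teal.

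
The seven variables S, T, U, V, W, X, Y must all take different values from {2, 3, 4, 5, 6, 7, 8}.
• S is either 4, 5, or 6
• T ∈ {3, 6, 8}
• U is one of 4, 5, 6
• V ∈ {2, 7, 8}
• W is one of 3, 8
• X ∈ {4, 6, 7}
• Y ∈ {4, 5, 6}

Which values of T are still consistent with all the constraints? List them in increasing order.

3, 8

Among the 7 variables, 2 fits only V (and all 7 values in {2, 3, 4, 5, 6, 7, 8} must be used), so V = 2.
The 6 still-open variables together cover exactly {3, 4, 5, 6, 7, 8} — 6 values for 6 variables — and 7 appears only in X's list, so X = 7.
S, U, Y share exactly the 3 values {4, 5, 6}; by pigeonhole those values go to them, so strike 4, 5, 6 from T.
No further eliminations apply; T can still be any of 3, 8.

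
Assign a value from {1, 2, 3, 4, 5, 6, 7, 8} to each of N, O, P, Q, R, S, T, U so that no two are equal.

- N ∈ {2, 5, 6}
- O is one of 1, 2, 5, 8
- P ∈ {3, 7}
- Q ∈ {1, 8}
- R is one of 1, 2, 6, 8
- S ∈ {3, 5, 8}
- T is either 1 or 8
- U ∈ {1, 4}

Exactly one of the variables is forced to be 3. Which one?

The 8 variables draw from only 8 values {1, 2, 3, 4, 5, 6, 7, 8}, so each is used; only U can be 4, hence U = 4.
The 7 still-open variables together cover exactly {1, 2, 3, 5, 6, 7, 8} — 7 values for 7 variables — and 7 appears only in P's list, so P = 7.
Among the 6 still-open variables, 3 fits only S (and all 6 values in {1, 2, 3, 5, 6, 8} must be used), so S = 3.

S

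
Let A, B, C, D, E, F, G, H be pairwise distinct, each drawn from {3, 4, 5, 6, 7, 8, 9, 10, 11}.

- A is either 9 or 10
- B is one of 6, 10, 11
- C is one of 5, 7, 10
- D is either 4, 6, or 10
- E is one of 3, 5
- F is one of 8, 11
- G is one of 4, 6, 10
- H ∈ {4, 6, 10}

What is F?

8

The 3 variables D, G, H are confined to {4, 6, 10}, which locks those values in; drop them from A, B, C.
A has just one choice, so A = 9.
B's domain is down to {11}, so B = 11. Strike 11 from F.
So F = 8.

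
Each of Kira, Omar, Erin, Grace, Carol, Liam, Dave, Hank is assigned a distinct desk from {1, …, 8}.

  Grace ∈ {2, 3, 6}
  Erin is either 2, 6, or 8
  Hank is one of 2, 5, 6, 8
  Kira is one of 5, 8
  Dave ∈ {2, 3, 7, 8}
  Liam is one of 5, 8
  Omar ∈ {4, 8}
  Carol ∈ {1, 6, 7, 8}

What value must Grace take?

The 8 variables draw from only 8 values {1, 2, 3, 4, 5, 6, 7, 8}, so each is used; only Carol can be 1, hence Carol = 1.
The 7 still-open variables draw from only 7 values {2, 3, 4, 5, 6, 7, 8}, so each is used; only Omar can be 4, hence Omar = 4.
The 6 still-open variables draw from only 6 values {2, 3, 5, 6, 7, 8}, so each is used; only Dave can be 7, hence Dave = 7.
Among the 5 still-open variables, 3 fits only Grace (and all 5 values in {2, 3, 5, 6, 8} must be used), so Grace = 3.

3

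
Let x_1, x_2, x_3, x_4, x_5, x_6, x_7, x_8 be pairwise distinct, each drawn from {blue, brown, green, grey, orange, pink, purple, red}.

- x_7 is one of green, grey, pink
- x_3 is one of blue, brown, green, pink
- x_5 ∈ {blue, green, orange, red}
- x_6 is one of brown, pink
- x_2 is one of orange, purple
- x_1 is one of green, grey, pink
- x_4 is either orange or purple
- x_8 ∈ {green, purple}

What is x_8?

green

The 8 variables together cover exactly {blue, brown, green, grey, orange, pink, purple, red} — 8 values for 8 variables — and red appears only in x_5's list, so x_5 = red.
The 7 still-open variables draw from only 7 values {blue, brown, green, grey, orange, pink, purple}, so each is used; only x_3 can be blue, hence x_3 = blue.
The 6 still-open variables draw from only 6 values {brown, green, grey, orange, pink, purple}, so each is used; only x_6 can be brown, hence x_6 = brown.
x_2 and x_4 between them cover only {orange, purple} — a naked pair. Remove those values from x_8.
So x_8 = green.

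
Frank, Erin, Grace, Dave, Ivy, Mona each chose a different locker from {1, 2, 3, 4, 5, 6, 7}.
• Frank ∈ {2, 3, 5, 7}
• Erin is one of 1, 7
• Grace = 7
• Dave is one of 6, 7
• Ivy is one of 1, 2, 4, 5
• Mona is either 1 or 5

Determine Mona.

5

Grace must be 7 (only option left). So Frank, Erin, Dave can't be 7.
Dave's domain is down to {6}, so Dave = 6.
Erin must be 1 (only option left). Eliminate 1 elsewhere: Ivy, Mona.
So Mona = 5.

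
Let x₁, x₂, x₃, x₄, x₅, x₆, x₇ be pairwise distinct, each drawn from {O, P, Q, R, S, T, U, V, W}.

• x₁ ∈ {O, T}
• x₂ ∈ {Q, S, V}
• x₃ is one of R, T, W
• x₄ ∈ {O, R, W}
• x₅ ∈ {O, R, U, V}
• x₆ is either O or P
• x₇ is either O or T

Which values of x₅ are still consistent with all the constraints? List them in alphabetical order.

The 2 variables x₁ and x₇ are confined to {O, T}, which locks those values in; drop them from x₃, x₄, x₅, x₆.
x₆'s domain is down to {P}, so x₆ = P.
x₃ and x₄ between them cover only {R, W} — a naked pair. Remove those values from x₅.
No further eliminations apply; x₅ can still be any of U, V.

U, V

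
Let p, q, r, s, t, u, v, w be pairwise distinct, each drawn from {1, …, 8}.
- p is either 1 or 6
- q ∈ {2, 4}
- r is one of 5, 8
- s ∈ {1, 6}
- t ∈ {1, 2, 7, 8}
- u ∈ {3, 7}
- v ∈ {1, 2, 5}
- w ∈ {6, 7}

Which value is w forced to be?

7

Among the 8 variables, 3 fits only u (and all 8 values in {1, 2, 3, 4, 5, 6, 7, 8} must be used), so u = 3.
The 7 still-open variables draw from only 7 values {1, 2, 4, 5, 6, 7, 8}, so each is used; only q can be 4, hence q = 4.
p and s between them cover only {1, 6} — a naked pair. Remove those values from t, v, w.
So w = 7.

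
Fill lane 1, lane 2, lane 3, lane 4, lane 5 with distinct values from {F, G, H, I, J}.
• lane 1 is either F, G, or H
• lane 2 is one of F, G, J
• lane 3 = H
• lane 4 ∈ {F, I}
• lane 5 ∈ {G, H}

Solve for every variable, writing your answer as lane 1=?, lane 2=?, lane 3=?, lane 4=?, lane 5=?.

lane 1=F, lane 2=J, lane 3=H, lane 4=I, lane 5=G

lane 3 has just one choice, so lane 3 = H. Eliminate H elsewhere: lane 1, lane 5.
lane 5 must be G (only option left). So lane 1, lane 2 can't be G.
That leaves lane 1 = F. Strike F from lane 2, lane 4.
lane 2 has just one choice, so lane 2 = J.
lane 4's domain is down to {I}, so lane 4 = I.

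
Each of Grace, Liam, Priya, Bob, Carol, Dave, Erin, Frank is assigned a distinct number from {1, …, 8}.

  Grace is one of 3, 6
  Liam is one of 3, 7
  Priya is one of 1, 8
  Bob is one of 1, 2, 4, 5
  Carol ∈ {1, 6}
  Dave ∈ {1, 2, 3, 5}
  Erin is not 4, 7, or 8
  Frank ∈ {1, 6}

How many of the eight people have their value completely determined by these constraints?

Among the 8 variables, 4 fits only Bob (and all 8 values in {1, 2, 3, 4, 5, 6, 7, 8} must be used), so Bob = 4.
Among the 7 still-open variables, 7 fits only Liam (and all 7 values in {1, 2, 3, 5, 6, 7, 8} must be used), so Liam = 7.
Among the 6 still-open variables, 8 fits only Priya (and all 6 values in {1, 2, 3, 5, 6, 8} must be used), so Priya = 8.
The 2 variables Carol and Frank are confined to {1, 6}, which locks those values in; drop them from Grace, Dave, Erin.
Grace's domain is down to {3}, so Grace = 3. Eliminate 3 elsewhere: Dave, Erin.
Determined: Grace=3, Liam=7, Priya=8, Bob=4. The other people each still have more than one consistent value. That makes 4.

4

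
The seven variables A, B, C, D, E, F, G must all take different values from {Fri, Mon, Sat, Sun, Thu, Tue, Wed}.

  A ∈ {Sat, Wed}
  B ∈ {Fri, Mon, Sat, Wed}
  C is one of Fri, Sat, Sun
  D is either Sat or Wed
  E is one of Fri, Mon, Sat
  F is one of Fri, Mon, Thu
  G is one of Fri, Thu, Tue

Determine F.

Thu

The 7 variables together cover exactly {Fri, Mon, Sat, Sun, Thu, Tue, Wed} — 7 values for 7 variables — and Sun appears only in C's list, so C = Sun.
The 6 still-open variables together cover exactly {Fri, Mon, Sat, Thu, Tue, Wed} — 6 values for 6 variables — and Tue appears only in G's list, so G = Tue.
The 5 still-open variables together cover exactly {Fri, Mon, Sat, Thu, Wed} — 5 values for 5 variables — and Thu appears only in F's list, so F = Thu.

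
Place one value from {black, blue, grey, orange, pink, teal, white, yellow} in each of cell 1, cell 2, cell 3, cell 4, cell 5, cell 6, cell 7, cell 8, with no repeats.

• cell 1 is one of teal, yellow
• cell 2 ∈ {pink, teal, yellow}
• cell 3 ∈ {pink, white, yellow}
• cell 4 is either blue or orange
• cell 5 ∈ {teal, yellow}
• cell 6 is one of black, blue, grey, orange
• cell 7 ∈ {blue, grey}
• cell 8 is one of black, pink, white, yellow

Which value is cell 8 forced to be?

black

cell 1 and cell 5 share exactly the 2 values {teal, yellow}; by pigeonhole those values go to them, so strike teal, yellow from cell 2, cell 3, cell 8.
cell 2 has just one choice, so cell 2 = pink. Eliminate pink elsewhere: cell 3, cell 8.
That leaves cell 3 = white. Strike white from cell 8.
So cell 8 = black.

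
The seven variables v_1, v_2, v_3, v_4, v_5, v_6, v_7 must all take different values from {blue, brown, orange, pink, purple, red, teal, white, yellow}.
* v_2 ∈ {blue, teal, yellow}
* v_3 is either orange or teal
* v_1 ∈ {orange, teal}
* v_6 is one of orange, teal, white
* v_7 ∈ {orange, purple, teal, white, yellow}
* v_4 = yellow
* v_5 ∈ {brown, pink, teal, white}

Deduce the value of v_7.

purple

v_4's domain is down to {yellow}, so v_4 = yellow. So v_2, v_7 can't be yellow.
v_1 and v_3 between them cover only {orange, teal} — a naked pair. Remove those values from v_2, v_5, v_6, v_7.
v_2's domain is down to {blue}, so v_2 = blue.
That leaves v_6 = white. Remove white from v_5, v_7.
So v_7 = purple.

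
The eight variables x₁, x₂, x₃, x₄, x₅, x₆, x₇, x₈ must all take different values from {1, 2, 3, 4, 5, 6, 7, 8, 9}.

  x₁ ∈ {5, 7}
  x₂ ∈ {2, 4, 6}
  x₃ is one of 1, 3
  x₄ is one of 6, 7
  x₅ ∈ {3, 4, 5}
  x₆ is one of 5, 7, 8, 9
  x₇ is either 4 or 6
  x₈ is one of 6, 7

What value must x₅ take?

x₄ and x₈ between them cover only {6, 7} — a naked pair. Remove those values from x₁, x₂, x₆, x₇.
x₁'s domain is down to {5}, so x₁ = 5. Remove 5 from x₅, x₆.
x₇ must be 4 (only option left). Remove 4 from x₂, x₅.
So x₅ = 3.

3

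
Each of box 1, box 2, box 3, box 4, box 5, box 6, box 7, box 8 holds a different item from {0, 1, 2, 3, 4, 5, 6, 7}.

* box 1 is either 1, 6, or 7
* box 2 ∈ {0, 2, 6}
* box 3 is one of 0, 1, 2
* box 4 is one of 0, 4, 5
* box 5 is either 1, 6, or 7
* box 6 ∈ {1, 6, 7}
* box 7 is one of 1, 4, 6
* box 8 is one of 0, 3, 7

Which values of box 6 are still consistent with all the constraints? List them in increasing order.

The 8 variables together cover exactly {0, 1, 2, 3, 4, 5, 6, 7} — 8 values for 8 variables — and 3 appears only in box 8's list, so box 8 = 3.
Among the 7 still-open variables, 5 fits only box 4 (and all 7 values in {0, 1, 2, 4, 5, 6, 7} must be used), so box 4 = 5.
The 6 still-open variables together cover exactly {0, 1, 2, 4, 6, 7} — 6 values for 6 variables — and 4 appears only in box 7's list, so box 7 = 4.
box 1, box 5, box 6 share exactly the 3 values {1, 6, 7}; by pigeonhole those values go to them, so strike 1, 6, 7 from box 2, box 3.
No further eliminations apply; box 6 can still be any of 1, 6, 7.

1, 6, 7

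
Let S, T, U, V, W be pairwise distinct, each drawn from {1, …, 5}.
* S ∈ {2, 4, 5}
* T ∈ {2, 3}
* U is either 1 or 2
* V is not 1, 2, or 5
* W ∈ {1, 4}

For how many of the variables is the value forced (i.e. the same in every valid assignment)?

1

Among the 5 variables, 5 fits only S (and all 5 values in {1, 2, 3, 4, 5} must be used), so S = 5.
Determined: S=5. The other variables each still have more than one consistent value. That makes 1.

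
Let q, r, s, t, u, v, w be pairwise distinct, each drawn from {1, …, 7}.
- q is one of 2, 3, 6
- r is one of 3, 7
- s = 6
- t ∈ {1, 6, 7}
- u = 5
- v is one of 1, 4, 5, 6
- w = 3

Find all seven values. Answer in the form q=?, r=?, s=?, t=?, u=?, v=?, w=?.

s must be 6 (only option left). Strike 6 from q, t, v.
u must be 5 (only option left). Strike 5 from v.
w has just one choice, so w = 3. Strike 3 from q, r.
q must be 2 (only option left).
That leaves r = 7. Strike 7 from t.
That leaves t = 1. Eliminate 1 elsewhere: v.
That leaves v = 4.

q=2, r=7, s=6, t=1, u=5, v=4, w=3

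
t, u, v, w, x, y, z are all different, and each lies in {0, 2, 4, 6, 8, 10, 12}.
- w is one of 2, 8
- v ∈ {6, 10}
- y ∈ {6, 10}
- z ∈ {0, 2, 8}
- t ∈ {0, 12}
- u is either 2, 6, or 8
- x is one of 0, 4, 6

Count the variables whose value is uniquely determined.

3

The 7 variables draw from only 7 values {0, 2, 4, 6, 8, 10, 12}, so each is used; only x can be 4, hence x = 4.
Among the 6 still-open variables, 12 fits only t (and all 6 values in {0, 2, 6, 8, 10, 12} must be used), so t = 12.
The 5 still-open variables draw from only 5 values {0, 2, 6, 8, 10}, so each is used; only z can be 0, hence z = 0.
v and y between them cover only {6, 10} — a naked pair. Remove those values from u.
Determined: t=12, x=4, z=0. The other variables each still have more than one consistent value. That makes 3.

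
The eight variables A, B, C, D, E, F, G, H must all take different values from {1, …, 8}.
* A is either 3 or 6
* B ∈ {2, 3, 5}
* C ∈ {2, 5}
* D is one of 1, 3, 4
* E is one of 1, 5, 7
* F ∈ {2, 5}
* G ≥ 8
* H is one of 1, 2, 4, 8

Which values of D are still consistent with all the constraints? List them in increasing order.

G must be 8 (only option left). Strike 8 from H.
The 7 still-open variables draw from only 7 values {1, 2, 3, 4, 5, 6, 7}, so each is used; only A can be 6, hence A = 6.
Among the 6 still-open variables, 7 fits only E (and all 6 values in {1, 2, 3, 4, 5, 7} must be used), so E = 7.
The 2 variables C and F are confined to {2, 5}, which locks those values in; drop them from B, H.
That leaves B = 3. Remove 3 from D.
No further eliminations apply; D can still be any of 1, 4.

1, 4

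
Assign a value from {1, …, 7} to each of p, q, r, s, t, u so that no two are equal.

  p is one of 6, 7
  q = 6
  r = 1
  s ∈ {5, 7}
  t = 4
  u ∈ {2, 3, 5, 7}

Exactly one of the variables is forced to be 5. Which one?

q's domain is down to {6}, so q = 6. Strike 6 from p.
r's domain is down to {1}, so r = 1.
That leaves t = 4.
That leaves p = 7. Strike 7 from s, u.
So 5 goes to s.

s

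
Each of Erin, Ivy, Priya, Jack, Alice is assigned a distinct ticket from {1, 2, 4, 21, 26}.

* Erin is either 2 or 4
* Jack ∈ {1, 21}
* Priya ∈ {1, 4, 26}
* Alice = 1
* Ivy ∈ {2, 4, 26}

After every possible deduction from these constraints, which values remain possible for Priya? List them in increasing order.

Alice has just one choice, so Alice = 1. So Priya, Jack can't be 1.
Jack must be 21 (only option left).
No further eliminations apply; Priya can still be any of 4, 26.

4, 26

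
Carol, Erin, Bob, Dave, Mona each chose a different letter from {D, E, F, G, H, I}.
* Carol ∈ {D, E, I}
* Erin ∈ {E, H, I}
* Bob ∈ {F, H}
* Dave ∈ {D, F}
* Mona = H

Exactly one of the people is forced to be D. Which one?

Dave

Mona's domain is down to {H}, so Mona = H. Strike H from Erin, Bob.
Bob's domain is down to {F}, so Bob = F. So Dave can't be F.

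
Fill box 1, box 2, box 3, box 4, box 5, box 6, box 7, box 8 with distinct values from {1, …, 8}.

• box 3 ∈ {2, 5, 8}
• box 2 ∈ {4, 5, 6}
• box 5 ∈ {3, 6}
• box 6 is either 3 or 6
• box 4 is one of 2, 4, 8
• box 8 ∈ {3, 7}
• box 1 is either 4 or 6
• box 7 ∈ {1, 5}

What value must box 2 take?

The 8 variables together cover exactly {1, 2, 3, 4, 5, 6, 7, 8} — 8 values for 8 variables — and 1 appears only in box 7's list, so box 7 = 1.
Among the 7 still-open variables, 7 fits only box 8 (and all 7 values in {2, 3, 4, 5, 6, 7, 8} must be used), so box 8 = 7.
The 2 variables box 5 and box 6 are confined to {3, 6}, which locks those values in; drop them from box 1, box 2.
box 1's domain is down to {4}, so box 1 = 4. Remove 4 from box 2, box 4.
So box 2 = 5.

5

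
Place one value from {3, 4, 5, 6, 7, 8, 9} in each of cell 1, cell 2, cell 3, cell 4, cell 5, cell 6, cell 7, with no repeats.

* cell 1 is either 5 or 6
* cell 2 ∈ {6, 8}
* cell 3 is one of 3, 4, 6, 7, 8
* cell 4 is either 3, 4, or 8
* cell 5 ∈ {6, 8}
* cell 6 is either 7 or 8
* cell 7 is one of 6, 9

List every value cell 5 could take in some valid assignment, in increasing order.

6, 8

Among the 7 variables, 5 fits only cell 1 (and all 7 values in {3, 4, 5, 6, 7, 8, 9} must be used), so cell 1 = 5.
The 6 still-open variables draw from only 6 values {3, 4, 6, 7, 8, 9}, so each is used; only cell 7 can be 9, hence cell 7 = 9.
cell 2 and cell 5 between them cover only {6, 8} — a naked pair. Remove those values from cell 3, cell 4, cell 6.
cell 6's domain is down to {7}, so cell 6 = 7. So cell 3 can't be 7.
No further eliminations apply; cell 5 can still be any of 6, 8.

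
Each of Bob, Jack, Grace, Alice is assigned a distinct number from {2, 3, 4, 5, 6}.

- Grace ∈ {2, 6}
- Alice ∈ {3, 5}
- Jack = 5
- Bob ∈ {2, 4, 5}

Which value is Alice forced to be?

Jack's domain is down to {5}, so Jack = 5. Remove 5 from Bob, Alice.
So Alice = 3.

3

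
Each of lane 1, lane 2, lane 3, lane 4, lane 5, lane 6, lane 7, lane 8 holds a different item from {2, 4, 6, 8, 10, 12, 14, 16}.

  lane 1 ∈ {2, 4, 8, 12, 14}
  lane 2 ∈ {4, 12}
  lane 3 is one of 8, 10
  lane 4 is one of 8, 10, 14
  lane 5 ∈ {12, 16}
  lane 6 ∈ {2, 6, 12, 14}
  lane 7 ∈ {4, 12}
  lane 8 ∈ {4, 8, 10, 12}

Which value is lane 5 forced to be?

The 8 variables together cover exactly {2, 4, 6, 8, 10, 12, 14, 16} — 8 values for 8 variables — and 6 appears only in lane 6's list, so lane 6 = 6.
Among the 7 still-open variables, 2 fits only lane 1 (and all 7 values in {2, 4, 8, 10, 12, 14, 16} must be used), so lane 1 = 2.
Among the 6 still-open variables, 14 fits only lane 4 (and all 6 values in {4, 8, 10, 12, 14, 16} must be used), so lane 4 = 14.
The 5 still-open variables together cover exactly {4, 8, 10, 12, 16} — 5 values for 5 variables — and 16 appears only in lane 5's list, so lane 5 = 16.

16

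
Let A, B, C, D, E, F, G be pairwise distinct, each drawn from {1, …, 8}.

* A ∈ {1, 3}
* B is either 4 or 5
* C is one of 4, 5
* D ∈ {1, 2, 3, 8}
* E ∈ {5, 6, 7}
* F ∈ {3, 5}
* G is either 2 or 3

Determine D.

B and C share exactly the 2 values {4, 5}; by pigeonhole those values go to them, so strike 4, 5 from E, F.
F has just one choice, so F = 3. Eliminate 3 elsewhere: A, D, G.
That leaves G = 2. So D can't be 2.
A's domain is down to {1}, so A = 1. Eliminate 1 elsewhere: D.
So D = 8.

8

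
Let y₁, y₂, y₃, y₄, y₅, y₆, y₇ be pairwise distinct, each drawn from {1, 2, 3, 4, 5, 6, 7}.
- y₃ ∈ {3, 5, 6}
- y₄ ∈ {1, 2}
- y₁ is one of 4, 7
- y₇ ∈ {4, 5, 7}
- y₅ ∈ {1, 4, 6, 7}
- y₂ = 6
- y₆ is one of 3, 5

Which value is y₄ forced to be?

y₂'s domain is down to {6}, so y₂ = 6. Eliminate 6 elsewhere: y₃, y₅.
The 6 still-open variables draw from only 6 values {1, 2, 3, 4, 5, 7}, so each is used; only y₄ can be 2, hence y₄ = 2.

2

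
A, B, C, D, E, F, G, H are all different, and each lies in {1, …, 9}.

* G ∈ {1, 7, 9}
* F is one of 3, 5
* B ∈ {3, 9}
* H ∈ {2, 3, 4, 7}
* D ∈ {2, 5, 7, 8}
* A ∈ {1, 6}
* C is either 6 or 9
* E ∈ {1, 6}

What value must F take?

A and E share exactly the 2 values {1, 6}; by pigeonhole those values go to them, so strike 1, 6 from C, G.
C has just one choice, so C = 9. So B, G can't be 9.
G must be 7 (only option left). Strike 7 from D, H.
B has just one choice, so B = 3. Eliminate 3 elsewhere: F, H.
So F = 5.

5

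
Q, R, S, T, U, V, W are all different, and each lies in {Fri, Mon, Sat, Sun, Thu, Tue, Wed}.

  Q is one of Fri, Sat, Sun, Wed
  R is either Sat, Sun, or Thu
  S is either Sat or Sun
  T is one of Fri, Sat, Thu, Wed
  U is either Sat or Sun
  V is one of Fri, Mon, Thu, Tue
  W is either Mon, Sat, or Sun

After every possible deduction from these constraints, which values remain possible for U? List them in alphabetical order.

The 7 variables draw from only 7 values {Fri, Mon, Sat, Sun, Thu, Tue, Wed}, so each is used; only V can be Tue, hence V = Tue.
The 6 still-open variables draw from only 6 values {Fri, Mon, Sat, Sun, Thu, Wed}, so each is used; only W can be Mon, hence W = Mon.
The 2 variables S and U are confined to {Sat, Sun}, which locks those values in; drop them from Q, R, T.
R must be Thu (only option left). So T can't be Thu.
No further eliminations apply; U can still be any of Sat, Sun.

Sat, Sun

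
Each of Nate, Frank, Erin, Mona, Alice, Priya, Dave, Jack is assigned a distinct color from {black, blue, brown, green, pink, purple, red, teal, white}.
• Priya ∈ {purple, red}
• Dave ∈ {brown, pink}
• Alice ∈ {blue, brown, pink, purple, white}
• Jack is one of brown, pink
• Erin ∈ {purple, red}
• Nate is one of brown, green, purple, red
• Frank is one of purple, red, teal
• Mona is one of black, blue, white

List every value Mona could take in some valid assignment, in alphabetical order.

Erin and Priya share exactly the 2 values {purple, red}; by pigeonhole those values go to them, so strike purple, red from Nate, Frank, Alice.
Frank's domain is down to {teal}, so Frank = teal.
The 2 variables Dave and Jack are confined to {brown, pink}, which locks those values in; drop them from Nate, Alice.
Nate must be green (only option left).
No further eliminations apply; Mona can still be any of black, blue, white.

black, blue, white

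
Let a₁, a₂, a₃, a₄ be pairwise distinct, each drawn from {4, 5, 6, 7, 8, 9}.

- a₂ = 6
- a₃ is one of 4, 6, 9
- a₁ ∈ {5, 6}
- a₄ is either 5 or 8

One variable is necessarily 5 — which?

a₂ has just one choice, so a₂ = 6. Strike 6 from a₁, a₃.
So 5 goes to a₁.

a₁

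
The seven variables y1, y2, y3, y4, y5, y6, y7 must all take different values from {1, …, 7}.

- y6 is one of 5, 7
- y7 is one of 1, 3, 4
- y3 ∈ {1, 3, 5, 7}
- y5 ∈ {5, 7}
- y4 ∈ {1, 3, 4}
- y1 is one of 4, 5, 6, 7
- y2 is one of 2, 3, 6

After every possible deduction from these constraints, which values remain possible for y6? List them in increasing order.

Among the 7 variables, 2 fits only y2 (and all 7 values in {1, 2, 3, 4, 5, 6, 7} must be used), so y2 = 2.
Among the 6 still-open variables, 6 fits only y1 (and all 6 values in {1, 3, 4, 5, 6, 7} must be used), so y1 = 6.
y5 and y6 share exactly the 2 values {5, 7}; by pigeonhole those values go to them, so strike 5, 7 from y3.
No further eliminations apply; y6 can still be any of 5, 7.

5, 7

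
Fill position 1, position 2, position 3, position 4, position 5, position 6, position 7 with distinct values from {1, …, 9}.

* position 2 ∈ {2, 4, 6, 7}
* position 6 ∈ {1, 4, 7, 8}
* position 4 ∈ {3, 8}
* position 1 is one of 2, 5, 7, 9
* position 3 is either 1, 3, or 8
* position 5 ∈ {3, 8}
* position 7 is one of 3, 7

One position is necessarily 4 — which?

position 6

position 4 and position 5 share exactly the 2 values {3, 8}; by pigeonhole those values go to them, so strike 3, 8 from position 3, position 6, position 7.
position 3 must be 1 (only option left). Strike 1 from position 6.
That leaves position 7 = 7. Strike 7 from position 1, position 2, position 6.
So 4 goes to position 6.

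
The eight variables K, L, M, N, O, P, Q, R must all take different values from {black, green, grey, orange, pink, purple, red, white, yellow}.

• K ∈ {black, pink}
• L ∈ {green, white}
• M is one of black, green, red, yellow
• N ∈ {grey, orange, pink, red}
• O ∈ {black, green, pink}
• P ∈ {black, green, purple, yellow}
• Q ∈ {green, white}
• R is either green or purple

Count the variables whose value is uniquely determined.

3

L and Q between them cover only {green, white} — a naked pair. Remove those values from M, O, P, R.
R's domain is down to {purple}, so R = purple. So P can't be purple.
K and O between them cover only {black, pink} — a naked pair. Remove those values from M, N, P.
P must be yellow (only option left). Eliminate yellow elsewhere: M.
M's domain is down to {red}, so M = red. Strike red from N.
Determined: M=red, P=yellow, R=purple. The other variables each still have more than one consistent value. That makes 3.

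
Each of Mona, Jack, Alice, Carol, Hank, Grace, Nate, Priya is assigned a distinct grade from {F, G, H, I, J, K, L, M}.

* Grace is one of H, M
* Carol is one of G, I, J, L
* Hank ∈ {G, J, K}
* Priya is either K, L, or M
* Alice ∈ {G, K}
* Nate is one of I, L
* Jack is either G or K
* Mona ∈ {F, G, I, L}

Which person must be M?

Priya

The 8 variables together cover exactly {F, G, H, I, J, K, L, M} — 8 values for 8 variables — and F appears only in Mona's list, so Mona = F.
The 7 still-open variables together cover exactly {G, H, I, J, K, L, M} — 7 values for 7 variables — and H appears only in Grace's list, so Grace = H.
The 6 still-open variables draw from only 6 values {G, I, J, K, L, M}, so each is used; only Priya can be M, hence Priya = M.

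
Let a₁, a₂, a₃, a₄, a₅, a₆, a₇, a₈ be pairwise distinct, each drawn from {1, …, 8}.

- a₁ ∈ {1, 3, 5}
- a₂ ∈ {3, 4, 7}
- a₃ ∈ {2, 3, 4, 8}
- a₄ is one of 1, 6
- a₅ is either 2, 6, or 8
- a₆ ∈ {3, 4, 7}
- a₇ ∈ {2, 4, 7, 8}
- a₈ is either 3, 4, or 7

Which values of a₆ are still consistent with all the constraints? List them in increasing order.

The 8 variables together cover exactly {1, 2, 3, 4, 5, 6, 7, 8} — 8 values for 8 variables — and 5 appears only in a₁'s list, so a₁ = 5.
The 7 still-open variables draw from only 7 values {1, 2, 3, 4, 6, 7, 8}, so each is used; only a₄ can be 1, hence a₄ = 1.
The 6 still-open variables draw from only 6 values {2, 3, 4, 6, 7, 8}, so each is used; only a₅ can be 6, hence a₅ = 6.
a₂, a₆, a₈ share exactly the 3 values {3, 4, 7}; by pigeonhole those values go to them, so strike 3, 4, 7 from a₃, a₇.
No further eliminations apply; a₆ can still be any of 3, 4, 7.

3, 4, 7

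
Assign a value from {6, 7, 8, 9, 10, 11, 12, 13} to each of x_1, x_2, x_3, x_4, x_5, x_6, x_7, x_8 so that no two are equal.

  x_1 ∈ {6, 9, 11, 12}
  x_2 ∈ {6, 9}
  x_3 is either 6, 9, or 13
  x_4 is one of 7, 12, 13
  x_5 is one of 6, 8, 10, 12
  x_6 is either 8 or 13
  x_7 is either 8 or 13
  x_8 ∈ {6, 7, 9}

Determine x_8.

Among the 8 variables, 10 fits only x_5 (and all 8 values in {6, 7, 8, 9, 10, 11, 12, 13} must be used), so x_5 = 10.
The 7 still-open variables draw from only 7 values {6, 7, 8, 9, 11, 12, 13}, so each is used; only x_1 can be 11, hence x_1 = 11.
The 6 still-open variables together cover exactly {6, 7, 8, 9, 12, 13} — 6 values for 6 variables — and 12 appears only in x_4's list, so x_4 = 12.
Among the 5 still-open variables, 7 fits only x_8 (and all 5 values in {6, 7, 8, 9, 13} must be used), so x_8 = 7.

7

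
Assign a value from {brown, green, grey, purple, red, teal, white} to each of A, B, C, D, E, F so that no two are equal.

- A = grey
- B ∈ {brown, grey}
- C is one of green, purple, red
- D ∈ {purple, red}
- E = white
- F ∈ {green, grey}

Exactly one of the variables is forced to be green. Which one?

F

A must be grey (only option left). Remove grey from B, F.
So green goes to F.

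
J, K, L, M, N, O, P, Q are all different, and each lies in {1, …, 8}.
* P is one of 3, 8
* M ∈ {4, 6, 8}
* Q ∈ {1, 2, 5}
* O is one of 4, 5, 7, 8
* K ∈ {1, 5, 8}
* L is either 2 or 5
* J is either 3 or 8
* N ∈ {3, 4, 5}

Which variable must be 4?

N

Among the 8 variables, 6 fits only M (and all 8 values in {1, 2, 3, 4, 5, 6, 7, 8} must be used), so M = 6.
Among the 7 still-open variables, 7 fits only O (and all 7 values in {1, 2, 3, 4, 5, 7, 8} must be used), so O = 7.
The 6 still-open variables together cover exactly {1, 2, 3, 4, 5, 8} — 6 values for 6 variables — and 4 appears only in N's list, so N = 4.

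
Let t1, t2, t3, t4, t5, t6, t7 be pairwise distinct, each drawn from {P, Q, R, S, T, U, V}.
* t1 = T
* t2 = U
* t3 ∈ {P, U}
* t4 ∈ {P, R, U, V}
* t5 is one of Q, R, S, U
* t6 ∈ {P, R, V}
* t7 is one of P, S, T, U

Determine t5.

Q

t1 must be T (only option left). Eliminate T elsewhere: t7.
t2 has just one choice, so t2 = U. So t3, t4, t5, t7 can't be U.
t3's domain is down to {P}, so t3 = P. Strike P from t4, t6, t7.
t7 must be S (only option left). So t5 can't be S.
The 3 still-open variables together cover exactly {Q, R, V} — 3 values for 3 variables — and Q appears only in t5's list, so t5 = Q.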